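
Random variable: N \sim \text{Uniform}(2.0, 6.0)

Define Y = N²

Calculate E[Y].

E[N²] = Var(N) + (E[N])² = 1.3333333 + 16 = 17.333333

17.333333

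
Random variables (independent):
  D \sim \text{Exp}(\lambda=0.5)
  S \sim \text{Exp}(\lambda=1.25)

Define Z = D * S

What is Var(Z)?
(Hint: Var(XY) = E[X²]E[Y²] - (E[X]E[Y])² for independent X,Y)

Var(XY) = E[X²]E[Y²] - (E[X]E[Y])²
E[D] = 2, Var(D) = 4
E[S] = 0.8, Var(S) = 0.64
E[D²] = 4 + 2² = 8
E[S²] = 0.64 + 0.8² = 1.28
Var(Z) = 8*1.28 - (2*0.8)²
= 10.24 - 2.56 = 7.68

7.68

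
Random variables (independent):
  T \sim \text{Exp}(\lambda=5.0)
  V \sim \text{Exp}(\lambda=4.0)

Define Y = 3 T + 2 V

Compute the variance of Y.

For independent RVs: Var(aX + bY) = a²Var(X) + b²Var(Y)
Var(T) = 0.04
Var(V) = 0.0625
Var(Y) = 3²*0.04 + 2²*0.0625
= 9*0.04 + 4*0.0625 = 0.61

0.61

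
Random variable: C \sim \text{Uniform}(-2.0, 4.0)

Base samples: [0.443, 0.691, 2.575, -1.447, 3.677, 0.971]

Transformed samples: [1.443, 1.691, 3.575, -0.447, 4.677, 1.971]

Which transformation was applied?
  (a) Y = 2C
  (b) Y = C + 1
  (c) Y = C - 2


Checking option (b) Y = C + 1:
  C = 0.443 -> Y = 1.443 ✓
  C = 0.691 -> Y = 1.691 ✓
  C = 2.575 -> Y = 3.575 ✓
All samples match this transformation.

(b) C + 1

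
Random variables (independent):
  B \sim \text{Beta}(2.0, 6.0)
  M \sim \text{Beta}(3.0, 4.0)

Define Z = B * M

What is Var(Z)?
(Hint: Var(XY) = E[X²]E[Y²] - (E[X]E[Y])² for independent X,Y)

Var(XY) = E[X²]E[Y²] - (E[X]E[Y])²
E[B] = 0.25, Var(B) = 0.020833333
E[M] = 0.42857143, Var(M) = 0.030612245
E[B²] = 0.020833333 + 0.25² = 0.083333333
E[M²] = 0.030612245 + 0.42857143² = 0.21428571
Var(Z) = 0.083333333*0.21428571 - (0.25*0.42857143)²
= 0.017857143 - 0.011479592 = 0.006377551

0.006377551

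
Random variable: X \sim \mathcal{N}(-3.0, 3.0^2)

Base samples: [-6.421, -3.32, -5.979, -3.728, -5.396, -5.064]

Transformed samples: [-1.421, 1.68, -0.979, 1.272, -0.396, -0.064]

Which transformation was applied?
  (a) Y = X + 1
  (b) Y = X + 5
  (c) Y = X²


Checking option (b) Y = X + 5:
  X = -6.421 -> Y = -1.421 ✓
  X = -3.32 -> Y = 1.68 ✓
  X = -5.979 -> Y = -0.979 ✓
All samples match this transformation.

(b) X + 5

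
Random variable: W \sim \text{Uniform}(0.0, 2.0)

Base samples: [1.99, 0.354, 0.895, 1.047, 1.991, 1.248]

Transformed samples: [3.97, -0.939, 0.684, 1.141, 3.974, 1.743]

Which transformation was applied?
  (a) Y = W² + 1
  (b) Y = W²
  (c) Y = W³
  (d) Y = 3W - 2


Checking option (d) Y = 3W - 2:
  W = 1.99 -> Y = 3.97 ✓
  W = 0.354 -> Y = -0.939 ✓
  W = 0.895 -> Y = 0.684 ✓
All samples match this transformation.

(d) 3W - 2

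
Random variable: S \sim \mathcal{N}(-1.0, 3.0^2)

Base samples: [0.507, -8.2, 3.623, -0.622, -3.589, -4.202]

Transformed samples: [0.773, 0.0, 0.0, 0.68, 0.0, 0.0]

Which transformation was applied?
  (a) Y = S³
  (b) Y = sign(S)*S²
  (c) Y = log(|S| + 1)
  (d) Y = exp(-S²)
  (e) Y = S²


Checking option (d) Y = exp(-S²):
  S = 0.507 -> Y = 0.773 ✓
  S = -8.2 -> Y = 0.0 ✓
  S = 3.623 -> Y = 0.0 ✓
All samples match this transformation.

(d) exp(-S²)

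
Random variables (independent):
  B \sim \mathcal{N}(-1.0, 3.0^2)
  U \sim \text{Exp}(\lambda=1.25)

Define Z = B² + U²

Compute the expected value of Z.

E[Z] = E[B²] + E[U²]
E[B²] = Var(B) + E[B]² = 9 + 1 = 10
E[U²] = Var(U) + E[U]² = 0.64 + 0.64 = 1.28
E[Z] = 10 + 1.28 = 11.28

11.28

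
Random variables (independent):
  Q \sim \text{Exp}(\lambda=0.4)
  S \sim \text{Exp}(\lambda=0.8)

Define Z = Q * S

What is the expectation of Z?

For independent RVs: E[XY] = E[X]*E[Y]
E[Q] = 2.5
E[S] = 1.25
E[Z] = 2.5 * 1.25 = 3.125

3.125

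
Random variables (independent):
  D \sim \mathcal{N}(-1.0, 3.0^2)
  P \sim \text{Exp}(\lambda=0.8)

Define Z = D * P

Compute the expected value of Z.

For independent RVs: E[XY] = E[X]*E[Y]
E[D] = -1
E[P] = 1.25
E[Z] = -1 * 1.25 = -1.25

-1.25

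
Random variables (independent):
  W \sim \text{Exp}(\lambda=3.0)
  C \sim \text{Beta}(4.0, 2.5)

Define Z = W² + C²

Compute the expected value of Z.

E[Z] = E[W²] + E[C²]
E[W²] = Var(W) + E[W]² = 0.11111111 + 0.11111111 = 0.22222222
E[C²] = Var(C) + E[C]² = 0.031558185 + 0.37869822 = 0.41025641
E[Z] = 0.22222222 + 0.41025641 = 0.63247863

0.63247863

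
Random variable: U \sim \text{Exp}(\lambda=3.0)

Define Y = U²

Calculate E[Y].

E[U²] = Var(U) + (E[U])² = 0.11111111 + 0.11111111 = 0.22222222

0.22222222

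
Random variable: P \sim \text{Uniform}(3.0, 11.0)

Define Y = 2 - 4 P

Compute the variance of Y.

For Y = aP + b: Var(Y) = a² * Var(P)
Var(P) = (11 - 3)^2/12 = 5.3333333
Var(Y) = (-4)² * 5.3333333 = 16 * 5.3333333 = 85.333333

85.333333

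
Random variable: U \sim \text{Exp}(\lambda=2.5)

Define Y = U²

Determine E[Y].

E[U²] = Var(U) + (E[U])² = 0.16 + 0.16 = 0.32

0.32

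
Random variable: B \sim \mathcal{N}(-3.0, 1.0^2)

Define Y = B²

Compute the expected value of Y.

E[B²] = Var(B) + (E[B])² = 1 + 9 = 10

10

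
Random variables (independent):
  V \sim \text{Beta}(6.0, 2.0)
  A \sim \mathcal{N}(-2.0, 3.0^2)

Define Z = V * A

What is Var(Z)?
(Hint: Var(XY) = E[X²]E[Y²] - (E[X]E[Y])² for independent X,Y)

Var(XY) = E[X²]E[Y²] - (E[X]E[Y])²
E[V] = 0.75, Var(V) = 0.020833333
E[A] = -2, Var(A) = 9
E[V²] = 0.020833333 + 0.75² = 0.58333333
E[A²] = 9 + (-2)² = 13
Var(Z) = 0.58333333*13 - (0.75*(-2))²
= 7.5833333 - 2.25 = 5.3333333

5.3333333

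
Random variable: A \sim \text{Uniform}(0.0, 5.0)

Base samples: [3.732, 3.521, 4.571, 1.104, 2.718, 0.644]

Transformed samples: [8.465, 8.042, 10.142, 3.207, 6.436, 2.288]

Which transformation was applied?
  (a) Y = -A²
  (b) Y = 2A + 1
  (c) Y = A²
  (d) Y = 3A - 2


Checking option (b) Y = 2A + 1:
  A = 3.732 -> Y = 8.465 ✓
  A = 3.521 -> Y = 8.042 ✓
  A = 4.571 -> Y = 10.142 ✓
All samples match this transformation.

(b) 2A + 1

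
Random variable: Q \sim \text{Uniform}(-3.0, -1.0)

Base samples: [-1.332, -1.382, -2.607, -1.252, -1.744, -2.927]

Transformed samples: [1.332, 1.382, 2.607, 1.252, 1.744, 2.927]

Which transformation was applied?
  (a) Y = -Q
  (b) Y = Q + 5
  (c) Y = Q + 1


Checking option (a) Y = -Q:
  Q = -1.332 -> Y = 1.332 ✓
  Q = -1.382 -> Y = 1.382 ✓
  Q = -2.607 -> Y = 2.607 ✓
All samples match this transformation.

(a) -Q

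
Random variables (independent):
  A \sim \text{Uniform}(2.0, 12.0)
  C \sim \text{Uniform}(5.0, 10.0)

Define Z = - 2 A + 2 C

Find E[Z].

E[Z] = -2*E[A] + 2*E[C]
E[A] = 7
E[C] = 7.5
E[Z] = -2*7 + 2*7.5 = 1

1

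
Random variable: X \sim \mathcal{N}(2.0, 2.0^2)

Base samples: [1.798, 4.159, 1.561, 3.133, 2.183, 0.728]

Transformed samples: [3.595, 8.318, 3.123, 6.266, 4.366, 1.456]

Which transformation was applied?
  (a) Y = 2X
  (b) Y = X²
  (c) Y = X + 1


Checking option (a) Y = 2X:
  X = 1.798 -> Y = 3.595 ✓
  X = 4.159 -> Y = 8.318 ✓
  X = 1.561 -> Y = 3.123 ✓
All samples match this transformation.

(a) 2X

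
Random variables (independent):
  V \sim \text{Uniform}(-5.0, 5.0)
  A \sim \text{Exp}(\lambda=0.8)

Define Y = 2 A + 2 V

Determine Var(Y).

For independent RVs: Var(aX + bY) = a²Var(X) + b²Var(Y)
Var(V) = 8.3333333
Var(A) = 1.5625
Var(Y) = 2²*8.3333333 + 2²*1.5625
= 4*8.3333333 + 4*1.5625 = 39.583333

39.583333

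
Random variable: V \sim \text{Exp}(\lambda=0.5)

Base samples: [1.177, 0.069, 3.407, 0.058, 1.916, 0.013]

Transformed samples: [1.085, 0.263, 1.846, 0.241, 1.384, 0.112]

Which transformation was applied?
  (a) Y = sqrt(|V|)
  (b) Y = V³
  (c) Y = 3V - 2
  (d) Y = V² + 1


Checking option (a) Y = sqrt(|V|):
  V = 1.177 -> Y = 1.085 ✓
  V = 0.069 -> Y = 0.263 ✓
  V = 3.407 -> Y = 1.846 ✓
All samples match this transformation.

(a) sqrt(|V|)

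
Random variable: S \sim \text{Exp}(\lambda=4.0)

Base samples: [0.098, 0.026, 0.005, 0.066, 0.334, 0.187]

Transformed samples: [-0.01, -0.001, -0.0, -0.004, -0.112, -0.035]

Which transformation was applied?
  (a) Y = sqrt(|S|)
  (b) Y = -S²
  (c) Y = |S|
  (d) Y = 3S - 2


Checking option (b) Y = -S²:
  S = 0.098 -> Y = -0.01 ✓
  S = 0.026 -> Y = -0.001 ✓
  S = 0.005 -> Y = -0.0 ✓
All samples match this transformation.

(b) -S²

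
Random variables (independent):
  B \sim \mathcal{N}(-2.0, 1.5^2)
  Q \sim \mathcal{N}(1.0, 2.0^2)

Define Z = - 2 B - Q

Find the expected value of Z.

E[Z] = -2*E[B] - 1*E[Q]
E[B] = -2
E[Q] = 1
E[Z] = -2*(-2) - 1*1 = 3

3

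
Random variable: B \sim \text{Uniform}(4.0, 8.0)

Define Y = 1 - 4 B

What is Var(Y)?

For Y = aB + b: Var(Y) = a² * Var(B)
Var(B) = (8 - 4)^2/12 = 1.3333333
Var(Y) = (-4)² * 1.3333333 = 16 * 1.3333333 = 21.333333

21.333333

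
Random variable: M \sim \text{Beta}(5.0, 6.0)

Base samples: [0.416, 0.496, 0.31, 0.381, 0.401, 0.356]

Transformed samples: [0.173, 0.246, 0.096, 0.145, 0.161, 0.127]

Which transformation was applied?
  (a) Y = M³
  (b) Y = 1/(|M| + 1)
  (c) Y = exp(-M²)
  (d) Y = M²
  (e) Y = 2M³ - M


Checking option (d) Y = M²:
  M = 0.416 -> Y = 0.173 ✓
  M = 0.496 -> Y = 0.246 ✓
  M = 0.31 -> Y = 0.096 ✓
All samples match this transformation.

(d) M²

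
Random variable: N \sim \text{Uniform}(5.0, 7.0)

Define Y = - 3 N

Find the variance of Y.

For Y = aN + b: Var(Y) = a² * Var(N)
Var(N) = (7 - 5)^2/12 = 0.33333333
Var(Y) = (-3)² * 0.33333333 = 9 * 0.33333333 = 3

3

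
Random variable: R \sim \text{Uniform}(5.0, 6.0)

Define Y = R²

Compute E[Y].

E[R²] = Var(R) + (E[R])² = 0.083333333 + 30.25 = 30.333333

30.333333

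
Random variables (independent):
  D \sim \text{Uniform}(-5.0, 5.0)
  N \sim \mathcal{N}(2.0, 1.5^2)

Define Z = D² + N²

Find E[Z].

E[Z] = E[D²] + E[N²]
E[D²] = Var(D) + E[D]² = 8.3333333 + 0 = 8.3333333
E[N²] = Var(N) + E[N]² = 2.25 + 4 = 6.25
E[Z] = 8.3333333 + 6.25 = 14.583333

14.583333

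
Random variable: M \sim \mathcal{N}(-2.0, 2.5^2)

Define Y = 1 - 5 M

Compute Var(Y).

For Y = aM + b: Var(Y) = a² * Var(M)
Var(M) = 2.5^2 = 6.25
Var(Y) = (-5)² * 6.25 = 25 * 6.25 = 156.25

156.25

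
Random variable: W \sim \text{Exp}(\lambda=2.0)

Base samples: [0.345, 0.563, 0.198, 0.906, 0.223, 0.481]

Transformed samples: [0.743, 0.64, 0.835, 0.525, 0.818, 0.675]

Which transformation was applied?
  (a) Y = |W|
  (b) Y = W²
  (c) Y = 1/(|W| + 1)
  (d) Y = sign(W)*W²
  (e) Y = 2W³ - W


Checking option (c) Y = 1/(|W| + 1):
  W = 0.345 -> Y = 0.743 ✓
  W = 0.563 -> Y = 0.64 ✓
  W = 0.198 -> Y = 0.835 ✓
All samples match this transformation.

(c) 1/(|W| + 1)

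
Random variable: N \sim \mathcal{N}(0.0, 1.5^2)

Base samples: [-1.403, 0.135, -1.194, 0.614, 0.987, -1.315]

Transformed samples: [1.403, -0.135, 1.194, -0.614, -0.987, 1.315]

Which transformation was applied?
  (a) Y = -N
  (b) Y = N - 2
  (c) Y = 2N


Checking option (a) Y = -N:
  N = -1.403 -> Y = 1.403 ✓
  N = 0.135 -> Y = -0.135 ✓
  N = -1.194 -> Y = 1.194 ✓
All samples match this transformation.

(a) -N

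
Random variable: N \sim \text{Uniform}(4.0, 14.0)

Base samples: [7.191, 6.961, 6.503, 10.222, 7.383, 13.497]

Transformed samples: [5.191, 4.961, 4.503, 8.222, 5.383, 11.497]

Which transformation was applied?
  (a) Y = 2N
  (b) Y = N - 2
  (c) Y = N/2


Checking option (b) Y = N - 2:
  N = 7.191 -> Y = 5.191 ✓
  N = 6.961 -> Y = 4.961 ✓
  N = 6.503 -> Y = 4.503 ✓
All samples match this transformation.

(b) N - 2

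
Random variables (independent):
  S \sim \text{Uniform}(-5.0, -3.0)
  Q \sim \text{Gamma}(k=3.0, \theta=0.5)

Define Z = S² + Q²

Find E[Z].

E[Z] = E[S²] + E[Q²]
E[S²] = Var(S) + E[S]² = 0.33333333 + 16 = 16.333333
E[Q²] = Var(Q) + E[Q]² = 0.75 + 2.25 = 3
E[Z] = 16.333333 + 3 = 19.333333

19.333333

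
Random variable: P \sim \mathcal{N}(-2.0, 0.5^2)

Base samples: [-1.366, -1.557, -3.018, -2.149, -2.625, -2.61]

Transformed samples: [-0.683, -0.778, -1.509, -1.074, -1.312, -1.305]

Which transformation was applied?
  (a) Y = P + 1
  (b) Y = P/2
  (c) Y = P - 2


Checking option (b) Y = P/2:
  P = -1.366 -> Y = -0.683 ✓
  P = -1.557 -> Y = -0.778 ✓
  P = -3.018 -> Y = -1.509 ✓
All samples match this transformation.

(b) P/2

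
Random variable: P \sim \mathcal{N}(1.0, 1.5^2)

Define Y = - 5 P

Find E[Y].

For Y = -5P:
E[Y] = -5 * E[P]
E[P] = 1.0 = 1
E[Y] = -5 * 1 = -5

-5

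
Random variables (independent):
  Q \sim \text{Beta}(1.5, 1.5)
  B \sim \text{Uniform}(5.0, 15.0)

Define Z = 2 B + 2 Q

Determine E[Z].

E[Z] = 2*E[Q] + 2*E[B]
E[Q] = 0.5
E[B] = 10
E[Z] = 2*0.5 + 2*10 = 21

21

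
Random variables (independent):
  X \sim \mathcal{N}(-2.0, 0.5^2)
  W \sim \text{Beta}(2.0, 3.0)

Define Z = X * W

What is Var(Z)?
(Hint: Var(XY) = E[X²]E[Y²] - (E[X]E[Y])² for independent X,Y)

Var(XY) = E[X²]E[Y²] - (E[X]E[Y])²
E[X] = -2, Var(X) = 0.25
E[W] = 0.4, Var(W) = 0.04
E[X²] = 0.25 + (-2)² = 4.25
E[W²] = 0.04 + 0.4² = 0.2
Var(Z) = 4.25*0.2 - (-2*0.4)²
= 0.85 - 0.64 = 0.21

0.21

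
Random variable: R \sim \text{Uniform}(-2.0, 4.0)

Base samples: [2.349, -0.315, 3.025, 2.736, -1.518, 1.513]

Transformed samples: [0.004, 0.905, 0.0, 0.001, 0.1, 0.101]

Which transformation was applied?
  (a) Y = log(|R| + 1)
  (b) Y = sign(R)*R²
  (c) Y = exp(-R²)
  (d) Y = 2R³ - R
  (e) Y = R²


Checking option (c) Y = exp(-R²):
  R = 2.349 -> Y = 0.004 ✓
  R = -0.315 -> Y = 0.905 ✓
  R = 3.025 -> Y = 0.0 ✓
All samples match this transformation.

(c) exp(-R²)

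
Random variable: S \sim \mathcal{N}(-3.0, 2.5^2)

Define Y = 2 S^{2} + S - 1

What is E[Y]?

E[Y] = 2*E[S²] + 1*E[S] - 1
E[S] = -3
E[S²] = Var(S) + (E[S])² = 6.25 + 9 = 15.25
E[Y] = 2*15.25 + 1*(-3) - 1 = 26.5

26.5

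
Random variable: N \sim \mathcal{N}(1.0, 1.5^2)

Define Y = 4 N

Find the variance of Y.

For Y = aN + b: Var(Y) = a² * Var(N)
Var(N) = 1.5^2 = 2.25
Var(Y) = 4² * 2.25 = 16 * 2.25 = 36

36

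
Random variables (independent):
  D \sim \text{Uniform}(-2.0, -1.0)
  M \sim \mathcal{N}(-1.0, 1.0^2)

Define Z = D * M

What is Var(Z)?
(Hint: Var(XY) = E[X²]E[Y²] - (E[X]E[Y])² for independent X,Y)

Var(XY) = E[X²]E[Y²] - (E[X]E[Y])²
E[D] = -1.5, Var(D) = 0.083333333
E[M] = -1, Var(M) = 1
E[D²] = 0.083333333 + (-1.5)² = 2.3333333
E[M²] = 1 + (-1)² = 2
Var(Z) = 2.3333333*2 - (-1.5*(-1))²
= 4.6666667 - 2.25 = 2.4166667

2.4166667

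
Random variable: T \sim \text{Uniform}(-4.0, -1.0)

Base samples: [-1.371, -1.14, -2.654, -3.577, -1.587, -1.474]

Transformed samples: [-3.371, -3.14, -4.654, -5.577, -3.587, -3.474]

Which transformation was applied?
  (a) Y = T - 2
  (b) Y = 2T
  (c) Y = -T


Checking option (a) Y = T - 2:
  T = -1.371 -> Y = -3.371 ✓
  T = -1.14 -> Y = -3.14 ✓
  T = -2.654 -> Y = -4.654 ✓
All samples match this transformation.

(a) T - 2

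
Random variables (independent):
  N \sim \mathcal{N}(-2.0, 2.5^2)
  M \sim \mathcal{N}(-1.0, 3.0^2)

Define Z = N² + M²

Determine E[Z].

E[Z] = E[N²] + E[M²]
E[N²] = Var(N) + E[N]² = 6.25 + 4 = 10.25
E[M²] = Var(M) + E[M]² = 9 + 1 = 10
E[Z] = 10.25 + 10 = 20.25

20.25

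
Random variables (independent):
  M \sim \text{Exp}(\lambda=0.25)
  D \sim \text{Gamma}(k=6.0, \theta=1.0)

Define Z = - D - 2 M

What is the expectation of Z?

E[Z] = -2*E[M] - 1*E[D]
E[M] = 4
E[D] = 6
E[Z] = -2*4 - 1*6 = -14

-14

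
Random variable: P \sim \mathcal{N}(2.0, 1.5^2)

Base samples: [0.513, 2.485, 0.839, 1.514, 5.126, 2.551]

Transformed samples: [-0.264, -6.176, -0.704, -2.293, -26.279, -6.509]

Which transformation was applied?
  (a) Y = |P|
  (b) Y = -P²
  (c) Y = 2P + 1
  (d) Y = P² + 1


Checking option (b) Y = -P²:
  P = 0.513 -> Y = -0.264 ✓
  P = 2.485 -> Y = -6.176 ✓
  P = 0.839 -> Y = -0.704 ✓
All samples match this transformation.

(b) -P²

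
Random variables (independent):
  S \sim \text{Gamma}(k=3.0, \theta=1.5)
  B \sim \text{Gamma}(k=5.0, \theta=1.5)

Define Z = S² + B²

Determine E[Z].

E[Z] = E[S²] + E[B²]
E[S²] = Var(S) + E[S]² = 6.75 + 20.25 = 27
E[B²] = Var(B) + E[B]² = 11.25 + 56.25 = 67.5
E[Z] = 27 + 67.5 = 94.5

94.5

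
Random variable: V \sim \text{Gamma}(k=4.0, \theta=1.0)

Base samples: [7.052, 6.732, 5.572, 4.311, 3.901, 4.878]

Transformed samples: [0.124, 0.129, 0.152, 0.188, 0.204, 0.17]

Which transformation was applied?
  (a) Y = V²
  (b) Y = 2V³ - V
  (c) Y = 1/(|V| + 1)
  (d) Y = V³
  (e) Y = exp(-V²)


Checking option (c) Y = 1/(|V| + 1):
  V = 7.052 -> Y = 0.124 ✓
  V = 6.732 -> Y = 0.129 ✓
  V = 5.572 -> Y = 0.152 ✓
All samples match this transformation.

(c) 1/(|V| + 1)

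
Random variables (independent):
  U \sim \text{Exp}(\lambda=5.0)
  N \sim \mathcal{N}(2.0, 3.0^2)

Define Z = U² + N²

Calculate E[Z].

E[Z] = E[U²] + E[N²]
E[U²] = Var(U) + E[U]² = 0.04 + 0.04 = 0.08
E[N²] = Var(N) + E[N]² = 9 + 4 = 13
E[Z] = 0.08 + 13 = 13.08

13.08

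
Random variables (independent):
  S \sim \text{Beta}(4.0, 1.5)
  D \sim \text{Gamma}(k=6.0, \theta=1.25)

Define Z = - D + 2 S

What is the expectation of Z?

E[Z] = 2*E[S] - 1*E[D]
E[S] = 0.72727273
E[D] = 7.5
E[Z] = 2*0.72727273 - 1*7.5 = -6.0454545

-6.0454545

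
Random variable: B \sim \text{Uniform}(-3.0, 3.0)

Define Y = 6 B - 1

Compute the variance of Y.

For Y = aB + b: Var(Y) = a² * Var(B)
Var(B) = (3 + 3)^2/12 = 3
Var(Y) = 6² * 3 = 36 * 3 = 108

108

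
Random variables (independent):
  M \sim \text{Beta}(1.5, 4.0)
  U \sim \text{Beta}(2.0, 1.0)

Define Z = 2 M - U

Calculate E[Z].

E[Z] = 2*E[M] - 1*E[U]
E[M] = 0.27272727
E[U] = 0.66666667
E[Z] = 2*0.27272727 - 1*0.66666667 = -0.12121212

-0.12121212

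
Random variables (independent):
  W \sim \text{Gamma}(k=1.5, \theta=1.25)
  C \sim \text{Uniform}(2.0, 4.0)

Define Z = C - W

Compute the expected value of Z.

E[Z] = -1*E[W] + 1*E[C]
E[W] = 1.875
E[C] = 3
E[Z] = -1*1.875 + 1*3 = 1.125

1.125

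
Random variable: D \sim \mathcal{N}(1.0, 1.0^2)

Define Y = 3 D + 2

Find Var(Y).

For Y = aD + b: Var(Y) = a² * Var(D)
Var(D) = 1.0^2 = 1
Var(Y) = 3² * 1 = 9 * 1 = 9

9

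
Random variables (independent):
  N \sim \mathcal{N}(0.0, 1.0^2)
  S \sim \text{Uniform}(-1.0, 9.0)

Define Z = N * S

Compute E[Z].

For independent RVs: E[XY] = E[X]*E[Y]
E[N] = 0
E[S] = 4
E[Z] = 0 * 4 = 0

0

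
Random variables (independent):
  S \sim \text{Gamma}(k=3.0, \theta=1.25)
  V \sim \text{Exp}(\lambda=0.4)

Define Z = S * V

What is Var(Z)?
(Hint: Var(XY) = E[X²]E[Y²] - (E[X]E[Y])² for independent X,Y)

Var(XY) = E[X²]E[Y²] - (E[X]E[Y])²
E[S] = 3.75, Var(S) = 4.6875
E[V] = 2.5, Var(V) = 6.25
E[S²] = 4.6875 + 3.75² = 18.75
E[V²] = 6.25 + 2.5² = 12.5
Var(Z) = 18.75*12.5 - (3.75*2.5)²
= 234.375 - 87.890625 = 146.48438

146.48438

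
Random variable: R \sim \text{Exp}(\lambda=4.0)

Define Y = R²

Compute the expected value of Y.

Using E[X²] = Var(X) + (E[X])²:
E[R] = 0.25
Var(R) = 1/4.0^2 = 0.0625
E[R²] = 0.0625 + 0.25² = 0.0625 + 0.0625 = 0.125

0.125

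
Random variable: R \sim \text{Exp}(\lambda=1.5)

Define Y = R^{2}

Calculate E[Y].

E[Y] = 1*E[R²]
E[R] = 0.66666667
E[R²] = Var(R) + (E[R])² = 0.44444444 + 0.44444444 = 0.88888889
E[Y] = 1*0.88888889 = 0.88888889

0.88888889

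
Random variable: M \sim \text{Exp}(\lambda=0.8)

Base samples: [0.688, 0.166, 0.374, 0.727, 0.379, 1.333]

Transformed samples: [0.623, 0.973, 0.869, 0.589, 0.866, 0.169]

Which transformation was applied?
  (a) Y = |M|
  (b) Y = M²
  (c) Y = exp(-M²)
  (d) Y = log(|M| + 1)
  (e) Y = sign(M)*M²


Checking option (c) Y = exp(-M²):
  M = 0.688 -> Y = 0.623 ✓
  M = 0.166 -> Y = 0.973 ✓
  M = 0.374 -> Y = 0.869 ✓
All samples match this transformation.

(c) exp(-M²)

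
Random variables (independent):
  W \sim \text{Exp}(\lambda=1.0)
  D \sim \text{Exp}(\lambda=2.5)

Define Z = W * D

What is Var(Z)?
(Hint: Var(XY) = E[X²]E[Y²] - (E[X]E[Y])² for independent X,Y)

Var(XY) = E[X²]E[Y²] - (E[X]E[Y])²
E[W] = 1, Var(W) = 1
E[D] = 0.4, Var(D) = 0.16
E[W²] = 1 + 1² = 2
E[D²] = 0.16 + 0.4² = 0.32
Var(Z) = 2*0.32 - (1*0.4)²
= 0.64 - 0.16 = 0.48

0.48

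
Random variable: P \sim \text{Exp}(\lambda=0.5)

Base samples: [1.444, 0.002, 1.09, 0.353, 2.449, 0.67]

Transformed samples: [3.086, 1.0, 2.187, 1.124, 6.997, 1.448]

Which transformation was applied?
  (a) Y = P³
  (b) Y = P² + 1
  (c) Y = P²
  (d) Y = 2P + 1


Checking option (b) Y = P² + 1:
  P = 1.444 -> Y = 3.086 ✓
  P = 0.002 -> Y = 1.0 ✓
  P = 1.09 -> Y = 2.187 ✓
All samples match this transformation.

(b) P² + 1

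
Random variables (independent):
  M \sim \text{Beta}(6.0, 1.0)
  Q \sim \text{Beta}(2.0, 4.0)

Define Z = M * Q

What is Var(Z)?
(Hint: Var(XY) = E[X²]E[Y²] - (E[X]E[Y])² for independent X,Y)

Var(XY) = E[X²]E[Y²] - (E[X]E[Y])²
E[M] = 0.85714286, Var(M) = 0.015306122
E[Q] = 0.33333333, Var(Q) = 0.031746032
E[M²] = 0.015306122 + 0.85714286² = 0.75
E[Q²] = 0.031746032 + 0.33333333² = 0.14285714
Var(Z) = 0.75*0.14285714 - (0.85714286*0.33333333)²
= 0.10714286 - 0.081632653 = 0.025510204

0.025510204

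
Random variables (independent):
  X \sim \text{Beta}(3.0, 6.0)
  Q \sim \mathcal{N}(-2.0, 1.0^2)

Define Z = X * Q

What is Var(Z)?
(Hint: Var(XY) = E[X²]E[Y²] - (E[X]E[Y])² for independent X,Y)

Var(XY) = E[X²]E[Y²] - (E[X]E[Y])²
E[X] = 0.33333333, Var(X) = 0.022222222
E[Q] = -2, Var(Q) = 1
E[X²] = 0.022222222 + 0.33333333² = 0.13333333
E[Q²] = 1 + (-2)² = 5
Var(Z) = 0.13333333*5 - (0.33333333*(-2))²
= 0.66666667 - 0.44444444 = 0.22222222

0.22222222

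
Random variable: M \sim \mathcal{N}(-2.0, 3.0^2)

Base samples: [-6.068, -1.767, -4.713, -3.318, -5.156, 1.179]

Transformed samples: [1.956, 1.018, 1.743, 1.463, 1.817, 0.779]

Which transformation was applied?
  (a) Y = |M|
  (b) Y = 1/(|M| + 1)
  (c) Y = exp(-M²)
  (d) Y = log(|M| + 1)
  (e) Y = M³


Checking option (d) Y = log(|M| + 1):
  M = -6.068 -> Y = 1.956 ✓
  M = -1.767 -> Y = 1.018 ✓
  M = -4.713 -> Y = 1.743 ✓
All samples match this transformation.

(d) log(|M| + 1)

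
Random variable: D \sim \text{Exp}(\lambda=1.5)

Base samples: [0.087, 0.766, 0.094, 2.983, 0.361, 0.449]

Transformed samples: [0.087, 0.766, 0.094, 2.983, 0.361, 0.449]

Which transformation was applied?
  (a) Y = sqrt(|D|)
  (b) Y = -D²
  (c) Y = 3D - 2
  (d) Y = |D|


Checking option (d) Y = |D|:
  D = 0.087 -> Y = 0.087 ✓
  D = 0.766 -> Y = 0.766 ✓
  D = 0.094 -> Y = 0.094 ✓
All samples match this transformation.

(d) |D|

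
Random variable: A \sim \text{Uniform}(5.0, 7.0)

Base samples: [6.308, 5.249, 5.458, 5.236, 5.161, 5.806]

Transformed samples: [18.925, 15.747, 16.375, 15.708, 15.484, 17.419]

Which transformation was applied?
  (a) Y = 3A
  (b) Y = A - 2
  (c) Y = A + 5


Checking option (a) Y = 3A:
  A = 6.308 -> Y = 18.925 ✓
  A = 5.249 -> Y = 15.747 ✓
  A = 5.458 -> Y = 16.375 ✓
All samples match this transformation.

(a) 3A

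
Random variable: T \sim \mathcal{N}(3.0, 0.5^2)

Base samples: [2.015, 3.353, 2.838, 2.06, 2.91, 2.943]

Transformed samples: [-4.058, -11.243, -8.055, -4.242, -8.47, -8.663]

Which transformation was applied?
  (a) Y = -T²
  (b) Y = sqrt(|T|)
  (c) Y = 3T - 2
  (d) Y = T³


Checking option (a) Y = -T²:
  T = 2.015 -> Y = -4.058 ✓
  T = 3.353 -> Y = -11.243 ✓
  T = 2.838 -> Y = -8.055 ✓
All samples match this transformation.

(a) -T²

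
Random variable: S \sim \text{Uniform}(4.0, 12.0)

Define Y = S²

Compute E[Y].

Using E[X²] = Var(X) + (E[X])²:
E[S] = 8
Var(S) = (12 - 4)^2/12 = 5.3333333
E[S²] = 5.3333333 + 8² = 5.3333333 + 64 = 69.333333

69.333333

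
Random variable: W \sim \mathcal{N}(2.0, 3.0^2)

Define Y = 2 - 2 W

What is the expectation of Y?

For Y = -2W + 2:
E[Y] = -2 * E[W] + 2
E[W] = 2.0 = 2
E[Y] = -2 * 2 + 2 = -2

-2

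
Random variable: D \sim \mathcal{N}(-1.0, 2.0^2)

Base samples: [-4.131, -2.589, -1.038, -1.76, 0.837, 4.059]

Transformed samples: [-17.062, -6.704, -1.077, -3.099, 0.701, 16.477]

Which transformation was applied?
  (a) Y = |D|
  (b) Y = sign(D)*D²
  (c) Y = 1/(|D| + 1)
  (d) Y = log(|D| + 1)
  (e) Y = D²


Checking option (b) Y = sign(D)*D²:
  D = -4.131 -> Y = -17.062 ✓
  D = -2.589 -> Y = -6.704 ✓
  D = -1.038 -> Y = -1.077 ✓
All samples match this transformation.

(b) sign(D)*D²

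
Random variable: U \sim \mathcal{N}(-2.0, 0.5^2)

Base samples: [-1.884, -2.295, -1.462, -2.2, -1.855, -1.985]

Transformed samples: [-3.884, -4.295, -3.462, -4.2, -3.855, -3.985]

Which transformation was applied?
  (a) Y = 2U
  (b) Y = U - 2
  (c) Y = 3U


Checking option (b) Y = U - 2:
  U = -1.884 -> Y = -3.884 ✓
  U = -2.295 -> Y = -4.295 ✓
  U = -1.462 -> Y = -3.462 ✓
All samples match this transformation.

(b) U - 2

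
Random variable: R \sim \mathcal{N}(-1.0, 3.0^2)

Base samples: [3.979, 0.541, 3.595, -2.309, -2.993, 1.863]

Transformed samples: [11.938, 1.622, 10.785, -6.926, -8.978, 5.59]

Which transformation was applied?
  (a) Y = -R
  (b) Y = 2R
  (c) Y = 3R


Checking option (c) Y = 3R:
  R = 3.979 -> Y = 11.938 ✓
  R = 0.541 -> Y = 1.622 ✓
  R = 3.595 -> Y = 10.785 ✓
All samples match this transformation.

(c) 3R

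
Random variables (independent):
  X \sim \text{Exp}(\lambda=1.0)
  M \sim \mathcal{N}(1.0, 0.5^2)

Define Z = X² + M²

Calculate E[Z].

E[Z] = E[X²] + E[M²]
E[X²] = Var(X) + E[X]² = 1 + 1 = 2
E[M²] = Var(M) + E[M]² = 0.25 + 1 = 1.25
E[Z] = 2 + 1.25 = 3.25

3.25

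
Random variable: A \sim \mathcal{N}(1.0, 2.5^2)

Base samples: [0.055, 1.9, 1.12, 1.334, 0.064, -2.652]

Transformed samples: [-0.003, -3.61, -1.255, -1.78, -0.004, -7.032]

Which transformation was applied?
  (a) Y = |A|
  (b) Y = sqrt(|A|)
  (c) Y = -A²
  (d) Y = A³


Checking option (c) Y = -A²:
  A = 0.055 -> Y = -0.003 ✓
  A = 1.9 -> Y = -3.61 ✓
  A = 1.12 -> Y = -1.255 ✓
All samples match this transformation.

(c) -A²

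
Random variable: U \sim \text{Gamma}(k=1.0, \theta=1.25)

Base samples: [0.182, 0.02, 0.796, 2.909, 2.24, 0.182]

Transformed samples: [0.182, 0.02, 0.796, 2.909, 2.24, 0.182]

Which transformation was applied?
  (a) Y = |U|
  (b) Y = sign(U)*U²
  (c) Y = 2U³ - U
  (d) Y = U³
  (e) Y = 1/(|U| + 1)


Checking option (a) Y = |U|:
  U = 0.182 -> Y = 0.182 ✓
  U = 0.02 -> Y = 0.02 ✓
  U = 0.796 -> Y = 0.796 ✓
All samples match this transformation.

(a) |U|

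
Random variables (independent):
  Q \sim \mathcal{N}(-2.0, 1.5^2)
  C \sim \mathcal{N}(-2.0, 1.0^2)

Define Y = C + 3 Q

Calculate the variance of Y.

For independent RVs: Var(aX + bY) = a²Var(X) + b²Var(Y)
Var(Q) = 2.25
Var(C) = 1
Var(Y) = 3²*2.25 + 1²*1
= 9*2.25 + 1*1 = 21.25

21.25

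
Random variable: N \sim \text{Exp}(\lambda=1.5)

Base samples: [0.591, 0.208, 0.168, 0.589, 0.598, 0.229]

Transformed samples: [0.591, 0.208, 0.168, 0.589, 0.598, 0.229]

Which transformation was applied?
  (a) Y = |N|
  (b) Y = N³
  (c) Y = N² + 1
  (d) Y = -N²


Checking option (a) Y = |N|:
  N = 0.591 -> Y = 0.591 ✓
  N = 0.208 -> Y = 0.208 ✓
  N = 0.168 -> Y = 0.168 ✓
All samples match this transformation.

(a) |N|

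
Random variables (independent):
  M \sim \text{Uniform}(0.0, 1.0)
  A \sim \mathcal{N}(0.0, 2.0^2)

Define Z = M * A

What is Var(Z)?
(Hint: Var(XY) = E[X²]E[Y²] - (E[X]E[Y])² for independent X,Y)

Var(XY) = E[X²]E[Y²] - (E[X]E[Y])²
E[M] = 0.5, Var(M) = 0.083333333
E[A] = 0, Var(A) = 4
E[M²] = 0.083333333 + 0.5² = 0.33333333
E[A²] = 4 + 0² = 4
Var(Z) = 0.33333333*4 - (0.5*0)²
= 1.3333333 - 0 = 1.3333333

1.3333333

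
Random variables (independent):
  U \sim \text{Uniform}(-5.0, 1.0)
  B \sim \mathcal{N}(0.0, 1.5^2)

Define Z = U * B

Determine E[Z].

For independent RVs: E[XY] = E[X]*E[Y]
E[U] = -2
E[B] = 0
E[Z] = -2 * 0 = 0

0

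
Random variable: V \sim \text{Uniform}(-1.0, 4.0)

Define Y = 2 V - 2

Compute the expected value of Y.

For Y = 2V - 2:
E[Y] = 2 * E[V] - 2
E[V] = (-1 + 4)/2 = 1.5
E[Y] = 2 * 1.5 - 2 = 1

1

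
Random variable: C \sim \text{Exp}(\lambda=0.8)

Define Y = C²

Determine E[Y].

E[C²] = Var(C) + (E[C])² = 1.5625 + 1.5625 = 3.125

3.125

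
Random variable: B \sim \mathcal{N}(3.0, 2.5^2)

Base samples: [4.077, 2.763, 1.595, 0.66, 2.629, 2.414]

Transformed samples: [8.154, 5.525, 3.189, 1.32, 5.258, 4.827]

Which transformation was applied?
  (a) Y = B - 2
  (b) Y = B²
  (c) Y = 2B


Checking option (c) Y = 2B:
  B = 4.077 -> Y = 8.154 ✓
  B = 2.763 -> Y = 5.525 ✓
  B = 1.595 -> Y = 3.189 ✓
All samples match this transformation.

(c) 2B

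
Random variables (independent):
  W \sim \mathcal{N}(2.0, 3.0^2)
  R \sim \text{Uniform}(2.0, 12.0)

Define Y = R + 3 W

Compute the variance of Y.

For independent RVs: Var(aX + bY) = a²Var(X) + b²Var(Y)
Var(W) = 9
Var(R) = 8.3333333
Var(Y) = 3²*9 + 1²*8.3333333
= 9*9 + 1*8.3333333 = 89.333333

89.333333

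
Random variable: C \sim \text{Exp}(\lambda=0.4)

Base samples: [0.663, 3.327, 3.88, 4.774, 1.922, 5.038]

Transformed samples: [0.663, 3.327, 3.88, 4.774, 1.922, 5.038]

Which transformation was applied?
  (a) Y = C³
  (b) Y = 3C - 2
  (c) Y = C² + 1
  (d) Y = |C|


Checking option (d) Y = |C|:
  C = 0.663 -> Y = 0.663 ✓
  C = 3.327 -> Y = 3.327 ✓
  C = 3.88 -> Y = 3.88 ✓
All samples match this transformation.

(d) |C|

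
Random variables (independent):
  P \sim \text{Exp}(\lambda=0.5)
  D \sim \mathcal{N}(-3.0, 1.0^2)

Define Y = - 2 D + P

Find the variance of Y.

For independent RVs: Var(aX + bY) = a²Var(X) + b²Var(Y)
Var(P) = 4
Var(D) = 1
Var(Y) = 1²*4 + (-2)²*1
= 1*4 + 4*1 = 8

8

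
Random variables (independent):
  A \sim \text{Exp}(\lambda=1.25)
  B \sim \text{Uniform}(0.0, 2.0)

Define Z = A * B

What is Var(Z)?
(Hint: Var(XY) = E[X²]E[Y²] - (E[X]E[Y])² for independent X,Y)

Var(XY) = E[X²]E[Y²] - (E[X]E[Y])²
E[A] = 0.8, Var(A) = 0.64
E[B] = 1, Var(B) = 0.33333333
E[A²] = 0.64 + 0.8² = 1.28
E[B²] = 0.33333333 + 1² = 1.3333333
Var(Z) = 1.28*1.3333333 - (0.8*1)²
= 1.7066667 - 0.64 = 1.0666667

1.0666667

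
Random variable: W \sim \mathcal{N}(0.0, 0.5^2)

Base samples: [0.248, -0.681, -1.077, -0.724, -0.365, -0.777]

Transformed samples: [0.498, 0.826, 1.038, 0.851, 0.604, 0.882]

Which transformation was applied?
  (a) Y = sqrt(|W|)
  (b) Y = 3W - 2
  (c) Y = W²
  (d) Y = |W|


Checking option (a) Y = sqrt(|W|):
  W = 0.248 -> Y = 0.498 ✓
  W = -0.681 -> Y = 0.826 ✓
  W = -1.077 -> Y = 1.038 ✓
All samples match this transformation.

(a) sqrt(|W|)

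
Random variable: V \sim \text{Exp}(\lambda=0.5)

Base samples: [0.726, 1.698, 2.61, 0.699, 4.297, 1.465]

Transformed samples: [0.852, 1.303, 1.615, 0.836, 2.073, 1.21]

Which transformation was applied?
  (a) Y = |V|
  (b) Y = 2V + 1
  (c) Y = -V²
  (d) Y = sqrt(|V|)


Checking option (d) Y = sqrt(|V|):
  V = 0.726 -> Y = 0.852 ✓
  V = 1.698 -> Y = 1.303 ✓
  V = 2.61 -> Y = 1.615 ✓
All samples match this transformation.

(d) sqrt(|V|)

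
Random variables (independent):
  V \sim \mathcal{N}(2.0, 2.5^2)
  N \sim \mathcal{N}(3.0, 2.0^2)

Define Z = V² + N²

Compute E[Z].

E[Z] = E[V²] + E[N²]
E[V²] = Var(V) + E[V]² = 6.25 + 4 = 10.25
E[N²] = Var(N) + E[N]² = 4 + 9 = 13
E[Z] = 10.25 + 13 = 23.25

23.25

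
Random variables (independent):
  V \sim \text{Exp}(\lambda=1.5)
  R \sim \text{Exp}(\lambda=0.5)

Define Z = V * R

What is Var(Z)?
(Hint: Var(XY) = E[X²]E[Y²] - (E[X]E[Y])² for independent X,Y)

Var(XY) = E[X²]E[Y²] - (E[X]E[Y])²
E[V] = 0.66666667, Var(V) = 0.44444444
E[R] = 2, Var(R) = 4
E[V²] = 0.44444444 + 0.66666667² = 0.88888889
E[R²] = 4 + 2² = 8
Var(Z) = 0.88888889*8 - (0.66666667*2)²
= 7.1111111 - 1.7777778 = 5.3333333

5.3333333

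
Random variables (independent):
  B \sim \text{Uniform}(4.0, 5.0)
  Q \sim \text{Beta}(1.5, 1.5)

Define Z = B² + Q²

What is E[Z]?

E[Z] = E[B²] + E[Q²]
E[B²] = Var(B) + E[B]² = 0.083333333 + 20.25 = 20.333333
E[Q²] = Var(Q) + E[Q]² = 0.0625 + 0.25 = 0.3125
E[Z] = 20.333333 + 0.3125 = 20.645833

20.645833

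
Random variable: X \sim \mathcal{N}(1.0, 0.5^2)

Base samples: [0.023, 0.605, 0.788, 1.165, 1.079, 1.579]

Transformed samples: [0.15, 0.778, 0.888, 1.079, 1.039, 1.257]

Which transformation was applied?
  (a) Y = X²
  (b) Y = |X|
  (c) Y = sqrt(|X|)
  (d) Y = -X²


Checking option (c) Y = sqrt(|X|):
  X = 0.023 -> Y = 0.15 ✓
  X = 0.605 -> Y = 0.778 ✓
  X = 0.788 -> Y = 0.888 ✓
All samples match this transformation.

(c) sqrt(|X|)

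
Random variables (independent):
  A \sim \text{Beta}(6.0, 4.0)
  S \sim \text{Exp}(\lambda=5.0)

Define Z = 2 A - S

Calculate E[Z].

E[Z] = 2*E[A] - 1*E[S]
E[A] = 0.6
E[S] = 0.2
E[Z] = 2*0.6 - 1*0.2 = 1

1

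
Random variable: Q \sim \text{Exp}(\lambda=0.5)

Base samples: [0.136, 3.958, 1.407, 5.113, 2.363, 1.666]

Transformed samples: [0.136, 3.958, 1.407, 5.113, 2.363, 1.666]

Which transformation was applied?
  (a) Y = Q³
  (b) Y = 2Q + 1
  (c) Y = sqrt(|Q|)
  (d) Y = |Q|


Checking option (d) Y = |Q|:
  Q = 0.136 -> Y = 0.136 ✓
  Q = 3.958 -> Y = 3.958 ✓
  Q = 1.407 -> Y = 1.407 ✓
All samples match this transformation.

(d) |Q|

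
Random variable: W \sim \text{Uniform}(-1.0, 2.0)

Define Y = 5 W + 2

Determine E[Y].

For Y = 5W + 2:
E[Y] = 5 * E[W] + 2
E[W] = (-1 + 2)/2 = 0.5
E[Y] = 5 * 0.5 + 2 = 4.5

4.5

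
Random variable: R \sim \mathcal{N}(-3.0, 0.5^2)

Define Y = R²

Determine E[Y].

Using E[X²] = Var(X) + (E[X])²:
E[R] = -3
Var(R) = 0.5^2 = 0.25
E[R²] = 0.25 + (-3)² = 0.25 + 9 = 9.25

9.25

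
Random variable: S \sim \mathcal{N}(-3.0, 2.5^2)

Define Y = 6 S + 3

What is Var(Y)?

For Y = aS + b: Var(Y) = a² * Var(S)
Var(S) = 2.5^2 = 6.25
Var(Y) = 6² * 6.25 = 36 * 6.25 = 225

225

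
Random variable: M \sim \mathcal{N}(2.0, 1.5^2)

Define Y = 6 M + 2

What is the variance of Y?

For Y = aM + b: Var(Y) = a² * Var(M)
Var(M) = 1.5^2 = 2.25
Var(Y) = 6² * 2.25 = 36 * 2.25 = 81

81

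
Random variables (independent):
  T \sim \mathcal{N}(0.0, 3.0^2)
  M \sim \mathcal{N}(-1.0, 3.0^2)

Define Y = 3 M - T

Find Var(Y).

For independent RVs: Var(aX + bY) = a²Var(X) + b²Var(Y)
Var(T) = 9
Var(M) = 9
Var(Y) = (-1)²*9 + 3²*9
= 1*9 + 9*9 = 90

90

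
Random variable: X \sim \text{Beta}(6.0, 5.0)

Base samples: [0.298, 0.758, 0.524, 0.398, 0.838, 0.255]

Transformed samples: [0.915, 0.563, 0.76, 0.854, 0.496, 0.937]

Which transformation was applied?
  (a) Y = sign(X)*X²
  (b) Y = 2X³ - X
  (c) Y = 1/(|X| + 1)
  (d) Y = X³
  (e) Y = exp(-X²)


Checking option (e) Y = exp(-X²):
  X = 0.298 -> Y = 0.915 ✓
  X = 0.758 -> Y = 0.563 ✓
  X = 0.524 -> Y = 0.76 ✓
All samples match this transformation.

(e) exp(-X²)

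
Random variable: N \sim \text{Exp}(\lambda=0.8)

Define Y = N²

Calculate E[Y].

Using E[X²] = Var(X) + (E[X])²:
E[N] = 1.25
Var(N) = 1/0.8^2 = 1.5625
E[N²] = 1.5625 + 1.25² = 1.5625 + 1.5625 = 3.125

3.125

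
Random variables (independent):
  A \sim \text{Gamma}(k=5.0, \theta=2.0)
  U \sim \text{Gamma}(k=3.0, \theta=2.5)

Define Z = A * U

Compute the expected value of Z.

For independent RVs: E[XY] = E[X]*E[Y]
E[A] = 10
E[U] = 7.5
E[Z] = 10 * 7.5 = 75

75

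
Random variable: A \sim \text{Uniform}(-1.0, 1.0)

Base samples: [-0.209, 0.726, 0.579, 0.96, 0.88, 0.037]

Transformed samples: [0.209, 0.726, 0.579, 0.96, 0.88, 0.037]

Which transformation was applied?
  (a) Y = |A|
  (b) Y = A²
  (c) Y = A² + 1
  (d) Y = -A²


Checking option (a) Y = |A|:
  A = -0.209 -> Y = 0.209 ✓
  A = 0.726 -> Y = 0.726 ✓
  A = 0.579 -> Y = 0.579 ✓
All samples match this transformation.

(a) |A|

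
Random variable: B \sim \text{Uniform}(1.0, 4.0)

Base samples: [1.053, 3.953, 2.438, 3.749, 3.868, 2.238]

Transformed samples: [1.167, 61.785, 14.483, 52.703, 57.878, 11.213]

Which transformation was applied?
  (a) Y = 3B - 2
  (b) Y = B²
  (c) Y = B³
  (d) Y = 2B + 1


Checking option (c) Y = B³:
  B = 1.053 -> Y = 1.167 ✓
  B = 3.953 -> Y = 61.785 ✓
  B = 2.438 -> Y = 14.483 ✓
All samples match this transformation.

(c) B³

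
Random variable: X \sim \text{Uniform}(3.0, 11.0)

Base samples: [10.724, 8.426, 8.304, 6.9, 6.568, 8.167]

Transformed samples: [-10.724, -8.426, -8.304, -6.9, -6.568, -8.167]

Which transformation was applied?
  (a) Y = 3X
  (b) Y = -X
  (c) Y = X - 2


Checking option (b) Y = -X:
  X = 10.724 -> Y = -10.724 ✓
  X = 8.426 -> Y = -8.426 ✓
  X = 8.304 -> Y = -8.304 ✓
All samples match this transformation.

(b) -X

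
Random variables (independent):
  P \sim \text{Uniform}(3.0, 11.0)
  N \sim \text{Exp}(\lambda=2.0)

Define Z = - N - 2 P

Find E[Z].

E[Z] = -2*E[P] - 1*E[N]
E[P] = 7
E[N] = 0.5
E[Z] = -2*7 - 1*0.5 = -14.5

-14.5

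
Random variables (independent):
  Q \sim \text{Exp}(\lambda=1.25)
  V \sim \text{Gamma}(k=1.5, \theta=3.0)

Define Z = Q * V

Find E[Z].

For independent RVs: E[XY] = E[X]*E[Y]
E[Q] = 0.8
E[V] = 4.5
E[Z] = 0.8 * 4.5 = 3.6

3.6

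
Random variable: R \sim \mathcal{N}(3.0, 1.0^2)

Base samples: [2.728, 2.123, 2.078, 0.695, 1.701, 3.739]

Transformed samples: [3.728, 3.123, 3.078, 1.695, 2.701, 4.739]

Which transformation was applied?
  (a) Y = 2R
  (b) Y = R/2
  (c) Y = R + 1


Checking option (c) Y = R + 1:
  R = 2.728 -> Y = 3.728 ✓
  R = 2.123 -> Y = 3.123 ✓
  R = 2.078 -> Y = 3.078 ✓
All samples match this transformation.

(c) R + 1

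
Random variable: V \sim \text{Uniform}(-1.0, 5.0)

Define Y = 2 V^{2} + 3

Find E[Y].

E[Y] = 2*E[V²] + 3
E[V] = 2
E[V²] = Var(V) + (E[V])² = 3 + 4 = 7
E[Y] = 2*7 + 3 = 17

17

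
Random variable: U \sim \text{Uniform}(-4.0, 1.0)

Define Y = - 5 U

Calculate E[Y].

For Y = -5U:
E[Y] = -5 * E[U]
E[U] = (-4 + 1)/2 = -1.5
E[Y] = -5 * (-1.5) = 7.5

7.5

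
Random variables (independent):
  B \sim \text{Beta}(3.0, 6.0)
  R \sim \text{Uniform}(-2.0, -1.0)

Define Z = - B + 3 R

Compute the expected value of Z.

E[Z] = -1*E[B] + 3*E[R]
E[B] = 0.33333333
E[R] = -1.5
E[Z] = -1*0.33333333 + 3*(-1.5) = -4.8333333

-4.8333333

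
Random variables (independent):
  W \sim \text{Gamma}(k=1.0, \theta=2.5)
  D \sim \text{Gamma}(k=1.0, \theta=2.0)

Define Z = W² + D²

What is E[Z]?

E[Z] = E[W²] + E[D²]
E[W²] = Var(W) + E[W]² = 6.25 + 6.25 = 12.5
E[D²] = Var(D) + E[D]² = 4 + 4 = 8
E[Z] = 12.5 + 8 = 20.5

20.5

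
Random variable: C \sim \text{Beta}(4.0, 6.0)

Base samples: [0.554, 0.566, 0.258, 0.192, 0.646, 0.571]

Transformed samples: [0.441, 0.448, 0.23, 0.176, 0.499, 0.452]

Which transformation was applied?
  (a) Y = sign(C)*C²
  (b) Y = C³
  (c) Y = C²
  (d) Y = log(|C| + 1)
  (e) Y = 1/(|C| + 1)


Checking option (d) Y = log(|C| + 1):
  C = 0.554 -> Y = 0.441 ✓
  C = 0.566 -> Y = 0.448 ✓
  C = 0.258 -> Y = 0.23 ✓
All samples match this transformation.

(d) log(|C| + 1)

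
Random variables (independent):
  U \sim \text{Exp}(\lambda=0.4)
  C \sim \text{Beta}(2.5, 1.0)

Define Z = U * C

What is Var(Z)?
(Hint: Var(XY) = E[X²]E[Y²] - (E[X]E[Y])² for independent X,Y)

Var(XY) = E[X²]E[Y²] - (E[X]E[Y])²
E[U] = 2.5, Var(U) = 6.25
E[C] = 0.71428571, Var(C) = 0.045351474
E[U²] = 6.25 + 2.5² = 12.5
E[C²] = 0.045351474 + 0.71428571² = 0.55555556
Var(Z) = 12.5*0.55555556 - (2.5*0.71428571)²
= 6.9444444 - 3.1887755 = 3.7556689

3.7556689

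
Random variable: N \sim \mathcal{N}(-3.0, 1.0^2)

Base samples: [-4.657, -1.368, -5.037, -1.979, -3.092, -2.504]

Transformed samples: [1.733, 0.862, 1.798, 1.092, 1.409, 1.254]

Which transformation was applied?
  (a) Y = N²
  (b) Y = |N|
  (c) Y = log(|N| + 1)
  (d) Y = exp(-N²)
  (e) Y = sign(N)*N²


Checking option (c) Y = log(|N| + 1):
  N = -4.657 -> Y = 1.733 ✓
  N = -1.368 -> Y = 0.862 ✓
  N = -5.037 -> Y = 1.798 ✓
All samples match this transformation.

(c) log(|N| + 1)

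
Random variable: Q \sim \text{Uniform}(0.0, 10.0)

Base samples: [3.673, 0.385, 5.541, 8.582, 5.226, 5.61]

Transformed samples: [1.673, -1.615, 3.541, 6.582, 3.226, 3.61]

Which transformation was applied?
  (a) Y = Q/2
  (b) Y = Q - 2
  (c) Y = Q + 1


Checking option (b) Y = Q - 2:
  Q = 3.673 -> Y = 1.673 ✓
  Q = 0.385 -> Y = -1.615 ✓
  Q = 5.541 -> Y = 3.541 ✓
All samples match this transformation.

(b) Q - 2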